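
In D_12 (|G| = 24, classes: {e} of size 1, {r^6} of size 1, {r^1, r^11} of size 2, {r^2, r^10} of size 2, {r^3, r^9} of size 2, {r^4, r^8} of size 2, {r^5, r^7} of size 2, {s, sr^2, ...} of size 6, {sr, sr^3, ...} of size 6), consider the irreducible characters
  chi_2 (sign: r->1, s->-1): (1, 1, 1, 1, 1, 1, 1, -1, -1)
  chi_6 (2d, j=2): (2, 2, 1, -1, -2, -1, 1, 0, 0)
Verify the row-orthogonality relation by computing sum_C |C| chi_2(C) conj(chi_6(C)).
Sum = 0; so <chi_2, chi_6> = 0 (distinct irreducibles are orthogonal).

Argument: Compute term by term over conjugacy classes (|C| * chi_2(C) * conj(chi_6(C))):
  1*(1)*conj(2) + 1*(1)*conj(2) + 2*(1)*conj(1) + 2*(1)*conj(-1) + 2*(1)*conj(-2) + 2*(1)*conj(-1) + 2*(1)*conj(1) + 6*(-1)*conj(0) + 6*(-1)*conj(0)
  = (2) + (2) + (2) + (-2) + (-4) + (-2) + (2) + (0) + (0)
  = 0.
Dividing by |G| = 24 gives 0/24 = 0, matching the row-orthogonality relation <chi_2, chi_6> = [chi_2 = chi_6].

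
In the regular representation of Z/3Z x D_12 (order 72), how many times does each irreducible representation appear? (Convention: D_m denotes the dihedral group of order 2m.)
Each irreducible V_i of dimension d_i appears with multiplicity d_i, i.e. rho_reg = (direct sum over all irreducibles V_i) d_i V_i. The irreducible dimensions for Z/3Z x D_12 are 1, 1, 1, 1, 1, 1, 1, 1, 1, 1, 1, 1, 2, 2, 2, 2, 2, 2, 2, 2, 2, 2, 2, 2, 2, 2, 2: 12 irreducibles of dimension 1, each with multiplicity 1; 15 irreducibles of dimension 2, each with multiplicity 2. Total dimension 12*1*1 + 15*2*2 = 72 = |G|.

Reasoning: General theorem: in the regular representation of a finite group G, each irreducible appears with multiplicity equal to its dimension. Check: dim(rho_reg) = sum d_i^2 = 1 + 1 + 1 + 1 + 1 + 1 + 1 + 1 + 1 + 1 + 1 + 1 + 4 + 4 + 4 + 4 + 4 + 4 + 4 + 4 + 4 + 4 + 4 + 4 + 4 + 4 + 4 = 72 = |G|.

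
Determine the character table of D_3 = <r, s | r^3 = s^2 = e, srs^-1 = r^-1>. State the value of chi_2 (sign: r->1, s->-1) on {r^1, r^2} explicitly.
Conjugacy classes: {e} of size 1, {r^1, r^2} of size 2, {s, sr, ..., sr^2} of size 3.
Character table:
  irrep \ class              {e} (size 1)  {r^1, r^2} (size 2)  {s, sr, ..., sr^2} (size 3)
  chi_1 (triv)               1             1                    1                          
  chi_2 (sign: r->1, s->-1)  1             1                    -1                         
  chi_3 (2d, j=1)            2             -1                   0                          

Spot check: chi_2 (sign: r->1, s->-1) on {r^1, r^2} = 1.

Reasoning: D_3 has order 2*3 = 6 with 3 conjugacy classes, hence 3 irreducibles. Sum of squared dims 1 + 1 + 4 = 6 = |G|. Linear characters come from the abelianisation; the 2-dimensional irreps have character r^k -> 2*cos(2*pi*j*k/3), reflections -> 0.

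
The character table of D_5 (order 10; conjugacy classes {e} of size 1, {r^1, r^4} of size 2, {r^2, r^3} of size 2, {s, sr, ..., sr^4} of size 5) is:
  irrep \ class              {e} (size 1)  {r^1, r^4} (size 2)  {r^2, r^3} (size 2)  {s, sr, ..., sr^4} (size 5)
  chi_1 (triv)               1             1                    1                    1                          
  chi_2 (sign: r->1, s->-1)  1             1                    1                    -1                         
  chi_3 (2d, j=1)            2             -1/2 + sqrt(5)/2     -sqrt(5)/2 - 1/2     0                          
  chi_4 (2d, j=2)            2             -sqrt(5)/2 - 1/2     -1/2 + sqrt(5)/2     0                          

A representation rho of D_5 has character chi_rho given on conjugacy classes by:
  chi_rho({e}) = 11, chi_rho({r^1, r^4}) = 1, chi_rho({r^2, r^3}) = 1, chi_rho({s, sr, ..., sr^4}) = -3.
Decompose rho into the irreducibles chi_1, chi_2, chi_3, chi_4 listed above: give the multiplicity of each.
Multiplicities: chi_1: 0, chi_2: 3, chi_3: 2, chi_4: 2.

Justification: Use <chi_rho, chi> = (1/|G|) sum_C |C| * chi_rho(C) * conj(chi(C)) with |G| = 10 for each irreducible chi in the table:
  <chi_rho, chi_1> = (1/10)[1*(11)*conj(1) + 2*(1)*conj(1) + 2*(1)*conj(1) + 5*(-3)*conj(1)]
      = (1/10)[(11) + (2) + (2) + (-15)] = 0/10 = 0
  <chi_rho, chi_2> = (1/10)[1*(11)*conj(1) + 2*(1)*conj(1) + 2*(1)*conj(1) + 5*(-3)*conj(-1)]
      = (1/10)[(11) + (2) + (2) + (15)] = 30/10 = 3
  <chi_rho, chi_3> = (1/10)[1*(11)*conj(2) + 2*(1)*conj(-1/2 + sqrt(5)/2) + 2*(1)*conj(-sqrt(5)/2 - 1/2) + 5*(-3)*conj(0)]
      = (1/10)[(22) + (-1 + sqrt(5)) + (-sqrt(5) - 1) + (0)] = 20/10 = 2
  <chi_rho, chi_4> = (1/10)[1*(11)*conj(2) + 2*(1)*conj(-sqrt(5)/2 - 1/2) + 2*(1)*conj(-1/2 + sqrt(5)/2) + 5*(-3)*conj(0)]
      = (1/10)[(22) + (-sqrt(5) - 1) + (-1 + sqrt(5)) + (0)] = 20/10 = 2
Dimension check: dim(rho) = sum (mult * dim) = 0*1 + 3*1 + 2*2 + 2*2 = 11 = chi_rho(e) = 11.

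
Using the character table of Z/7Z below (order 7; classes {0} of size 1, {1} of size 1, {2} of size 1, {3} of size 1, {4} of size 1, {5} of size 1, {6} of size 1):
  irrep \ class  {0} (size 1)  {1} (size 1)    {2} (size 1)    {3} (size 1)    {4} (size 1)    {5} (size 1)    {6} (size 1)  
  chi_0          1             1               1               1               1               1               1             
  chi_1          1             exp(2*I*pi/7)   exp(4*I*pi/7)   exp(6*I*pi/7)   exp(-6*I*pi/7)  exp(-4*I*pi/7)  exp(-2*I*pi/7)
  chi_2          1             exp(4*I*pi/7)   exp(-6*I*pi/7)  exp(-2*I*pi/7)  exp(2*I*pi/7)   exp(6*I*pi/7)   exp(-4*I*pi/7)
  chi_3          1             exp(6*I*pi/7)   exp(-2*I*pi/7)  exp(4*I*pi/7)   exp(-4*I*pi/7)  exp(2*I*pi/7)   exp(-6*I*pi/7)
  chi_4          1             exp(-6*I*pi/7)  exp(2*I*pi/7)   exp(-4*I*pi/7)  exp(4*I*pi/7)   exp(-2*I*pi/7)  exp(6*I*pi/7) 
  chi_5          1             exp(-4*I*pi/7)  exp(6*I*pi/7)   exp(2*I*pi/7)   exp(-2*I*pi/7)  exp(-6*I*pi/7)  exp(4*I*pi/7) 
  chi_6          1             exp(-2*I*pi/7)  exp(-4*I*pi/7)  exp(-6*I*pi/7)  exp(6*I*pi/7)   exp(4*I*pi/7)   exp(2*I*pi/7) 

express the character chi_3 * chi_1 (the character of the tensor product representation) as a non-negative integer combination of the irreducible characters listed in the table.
chi_3 tensor chi_1 = chi_4 (all other irreducibles have multiplicity 0).

Justification: The character of a tensor product is the pointwise product (chi_3 * chi_1)(C) = chi_3(C) * chi_1(C):
  {0}: (1)*(1), {1}: (exp(6*I*pi/7))*(exp(2*I*pi/7)), {2}: (exp(-2*I*pi/7))*(exp(4*I*pi/7)), {3}: (exp(4*I*pi/7))*(exp(6*I*pi/7)), {4}: (exp(-4*I*pi/7))*(exp(-6*I*pi/7)), {5}: (exp(2*I*pi/7))*(exp(-4*I*pi/7)), {6}: (exp(-6*I*pi/7))*(exp(-2*I*pi/7))
so (chi_3 * chi_1) takes values
  {0} -> 1, {1} -> exp(-6*I*pi/7), {2} -> exp(2*I*pi/7), {3} -> exp(-4*I*pi/7), {4} -> exp(4*I*pi/7), {5} -> exp(-2*I*pi/7), {6} -> exp(6*I*pi/7).
Now take the inner product of this character with each irreducible chi from the table, <chi_3*chi_1, chi> = (1/7) sum_C |C| (chi_3*chi_1)(C) conj(chi(C)):
  <chi_3*chi_1, chi_0> = (1/7)[1*(1)*conj(1) + 1*(exp(-6*I*pi/7))*conj(1) + 1*(exp(2*I*pi/7))*conj(1) + 1*(exp(-4*I*pi/7))*conj(1) + 1*(exp(4*I*pi/7))*conj(1) + 1*(exp(-2*I*pi/7))*conj(1) + 1*(exp(6*I*pi/7))*conj(1)]
      = (1/7)[(1) + (exp(-6*I*pi/7)) + (exp(2*I*pi/7)) + (exp(-4*I*pi/7)) + (exp(4*I*pi/7)) + (exp(-2*I*pi/7)) + (exp(6*I*pi/7))] = 0/7 = 0
  <chi_3*chi_1, chi_1> = (1/7)[1*(1)*conj(1) + 1*(exp(-6*I*pi/7))*conj(exp(2*I*pi/7)) + 1*(exp(2*I*pi/7))*conj(exp(4*I*pi/7)) + 1*(exp(-4*I*pi/7))*conj(exp(6*I*pi/7)) + 1*(exp(4*I*pi/7))*conj(exp(-6*I*pi/7)) + 1*(exp(-2*I*pi/7))*conj(exp(-4*I*pi/7)) + 1*(exp(6*I*pi/7))*conj(exp(-2*I*pi/7))]
      = (1/7)[(1) + (exp(6*I*pi/7)) + (exp(-2*I*pi/7)) + (exp(4*I*pi/7)) + (exp(-4*I*pi/7)) + (exp(2*I*pi/7)) + (exp(-6*I*pi/7))] = 0/7 = 0
  <chi_3*chi_1, chi_2> = (1/7)[1*(1)*conj(1) + 1*(exp(-6*I*pi/7))*conj(exp(4*I*pi/7)) + 1*(exp(2*I*pi/7))*conj(exp(-6*I*pi/7)) + 1*(exp(-4*I*pi/7))*conj(exp(-2*I*pi/7)) + 1*(exp(4*I*pi/7))*conj(exp(2*I*pi/7)) + 1*(exp(-2*I*pi/7))*conj(exp(6*I*pi/7)) + 1*(exp(6*I*pi/7))*conj(exp(-4*I*pi/7))]
      = (1/7)[(1) + (exp(4*I*pi/7)) + (exp(-6*I*pi/7)) + (exp(-2*I*pi/7)) + (exp(2*I*pi/7)) + (exp(6*I*pi/7)) + (exp(-4*I*pi/7))] = 0/7 = 0
  <chi_3*chi_1, chi_3> = (1/7)[1*(1)*conj(1) + 1*(exp(-6*I*pi/7))*conj(exp(6*I*pi/7)) + 1*(exp(2*I*pi/7))*conj(exp(-2*I*pi/7)) + 1*(exp(-4*I*pi/7))*conj(exp(4*I*pi/7)) + 1*(exp(4*I*pi/7))*conj(exp(-4*I*pi/7)) + 1*(exp(-2*I*pi/7))*conj(exp(2*I*pi/7)) + 1*(exp(6*I*pi/7))*conj(exp(-6*I*pi/7))]
      = (1/7)[(1) + (exp(2*I*pi/7)) + (exp(4*I*pi/7)) + (exp(6*I*pi/7)) + (exp(-6*I*pi/7)) + (exp(-4*I*pi/7)) + (exp(-2*I*pi/7))] = 0/7 = 0
  <chi_3*chi_1, chi_4> = (1/7)[1*(1)*conj(1) + 1*(exp(-6*I*pi/7))*conj(exp(-6*I*pi/7)) + 1*(exp(2*I*pi/7))*conj(exp(2*I*pi/7)) + 1*(exp(-4*I*pi/7))*conj(exp(-4*I*pi/7)) + 1*(exp(4*I*pi/7))*conj(exp(4*I*pi/7)) + 1*(exp(-2*I*pi/7))*conj(exp(-2*I*pi/7)) + 1*(exp(6*I*pi/7))*conj(exp(6*I*pi/7))]
      = (1/7)[(1) + (1) + (1) + (1) + (1) + (1) + (1)] = 7/7 = 1
  <chi_3*chi_1, chi_5> = (1/7)[1*(1)*conj(1) + 1*(exp(-6*I*pi/7))*conj(exp(-4*I*pi/7)) + 1*(exp(2*I*pi/7))*conj(exp(6*I*pi/7)) + 1*(exp(-4*I*pi/7))*conj(exp(2*I*pi/7)) + 1*(exp(4*I*pi/7))*conj(exp(-2*I*pi/7)) + 1*(exp(-2*I*pi/7))*conj(exp(-6*I*pi/7)) + 1*(exp(6*I*pi/7))*conj(exp(4*I*pi/7))]
      = (1/7)[(1) + (exp(-2*I*pi/7)) + (exp(-4*I*pi/7)) + (exp(-6*I*pi/7)) + (exp(6*I*pi/7)) + (exp(4*I*pi/7)) + (exp(2*I*pi/7))] = 0/7 = 0
  <chi_3*chi_1, chi_6> = (1/7)[1*(1)*conj(1) + 1*(exp(-6*I*pi/7))*conj(exp(-2*I*pi/7)) + 1*(exp(2*I*pi/7))*conj(exp(-4*I*pi/7)) + 1*(exp(-4*I*pi/7))*conj(exp(-6*I*pi/7)) + 1*(exp(4*I*pi/7))*conj(exp(6*I*pi/7)) + 1*(exp(-2*I*pi/7))*conj(exp(4*I*pi/7)) + 1*(exp(6*I*pi/7))*conj(exp(2*I*pi/7))]
      = (1/7)[(1) + (exp(-4*I*pi/7)) + (exp(6*I*pi/7)) + (exp(2*I*pi/7)) + (exp(-2*I*pi/7)) + (exp(-6*I*pi/7)) + (exp(4*I*pi/7))] = 0/7 = 0
(Exp terms are combined using exp(i*s)*conj(exp(i*t)) = exp(i*(s-t)), and sums of them are collapsed using the identity that for every m > 1 the m distinct m-th roots of unity sum to 0, e.g. 1 + exp(2*I*pi/3) + exp(-2*I*pi/3) = 0.)
Hence the multiplicities are chi_4: 1. Dimension check: dim(chi_3)*dim(chi_1) = 1*1 = 1 and sum (mult * dim) = 1*1 = 1.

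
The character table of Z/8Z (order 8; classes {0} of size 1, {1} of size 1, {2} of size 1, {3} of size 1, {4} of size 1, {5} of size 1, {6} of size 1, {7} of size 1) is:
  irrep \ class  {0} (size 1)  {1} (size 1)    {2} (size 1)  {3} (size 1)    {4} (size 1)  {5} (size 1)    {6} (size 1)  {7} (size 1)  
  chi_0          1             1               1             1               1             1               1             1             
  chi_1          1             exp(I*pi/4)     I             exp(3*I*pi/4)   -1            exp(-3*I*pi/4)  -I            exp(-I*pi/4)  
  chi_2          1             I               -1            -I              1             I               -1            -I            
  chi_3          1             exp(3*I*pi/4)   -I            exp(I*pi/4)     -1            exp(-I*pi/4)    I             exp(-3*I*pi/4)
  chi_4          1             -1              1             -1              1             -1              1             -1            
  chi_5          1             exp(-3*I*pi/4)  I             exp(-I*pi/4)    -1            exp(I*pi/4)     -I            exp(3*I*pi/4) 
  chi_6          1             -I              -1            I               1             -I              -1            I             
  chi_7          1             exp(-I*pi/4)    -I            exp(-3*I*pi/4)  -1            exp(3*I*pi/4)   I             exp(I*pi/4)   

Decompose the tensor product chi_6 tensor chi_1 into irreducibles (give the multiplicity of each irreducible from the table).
chi_6 tensor chi_1 = chi_7 (all other irreducibles have multiplicity 0).

Why: The character of a tensor product is the pointwise product (chi_6 * chi_1)(C) = chi_6(C) * chi_1(C):
  {0}: (1)*(1), {1}: (-I)*(exp(I*pi/4)), {2}: (-1)*(I), {3}: (I)*(exp(3*I*pi/4)), {4}: (1)*(-1), {5}: (-I)*(exp(-3*I*pi/4)), {6}: (-1)*(-I), {7}: (I)*(exp(-I*pi/4))
so (chi_6 * chi_1) takes values
  {0} -> 1, {1} -> -exp(3*I*pi/4), {2} -> -I, {3} -> exp(-3*I*pi/4), {4} -> -1, {5} -> -exp(-I*pi/4), {6} -> I, {7} -> exp(I*pi/4).
Now take the inner product of this character with each irreducible chi from the table, <chi_6*chi_1, chi> = (1/8) sum_C |C| (chi_6*chi_1)(C) conj(chi(C)):
  <chi_6*chi_1, chi_0> = (1/8)[1*(1)*conj(1) + 1*(-exp(3*I*pi/4))*conj(1) + 1*(-I)*conj(1) + 1*(exp(-3*I*pi/4))*conj(1) + 1*(-1)*conj(1) + 1*(-exp(-I*pi/4))*conj(1) + 1*(I)*conj(1) + 1*(exp(I*pi/4))*conj(1)]
      = (1/8)[(1) + (-exp(3*I*pi/4)) + (-I) + (exp(-3*I*pi/4)) + (-1) + (-exp(-I*pi/4)) + (I) + (exp(I*pi/4))] = 0/8 = 0
  <chi_6*chi_1, chi_1> = (1/8)[1*(1)*conj(1) + 1*(-exp(3*I*pi/4))*conj(exp(I*pi/4)) + 1*(-I)*conj(I) + 1*(exp(-3*I*pi/4))*conj(exp(3*I*pi/4)) + 1*(-1)*conj(-1) + 1*(-exp(-I*pi/4))*conj(exp(-3*I*pi/4)) + 1*(I)*conj(-I) + 1*(exp(I*pi/4))*conj(exp(-I*pi/4))]
      = (1/8)[(1) + (-I) + (-1) + (I) + (1) + (-I) + (-1) + (I)] = 0/8 = 0
  <chi_6*chi_1, chi_2> = (1/8)[1*(1)*conj(1) + 1*(-exp(3*I*pi/4))*conj(I) + 1*(-I)*conj(-1) + 1*(exp(-3*I*pi/4))*conj(-I) + 1*(-1)*conj(1) + 1*(-exp(-I*pi/4))*conj(I) + 1*(I)*conj(-1) + 1*(exp(I*pi/4))*conj(-I)]
      = (1/8)[(1) + (exp(-3*I*pi/4)) + (I) + (exp(-I*pi/4)) + (-1) + (exp(I*pi/4)) + (-I) + (exp(3*I*pi/4))] = 0/8 = 0
  <chi_6*chi_1, chi_3> = (1/8)[1*(1)*conj(1) + 1*(-exp(3*I*pi/4))*conj(exp(3*I*pi/4)) + 1*(-I)*conj(-I) + 1*(exp(-3*I*pi/4))*conj(exp(I*pi/4)) + 1*(-1)*conj(-1) + 1*(-exp(-I*pi/4))*conj(exp(-I*pi/4)) + 1*(I)*conj(I) + 1*(exp(I*pi/4))*conj(exp(-3*I*pi/4))]
      = (1/8)[(1) + (-1) + (1) + (-1) + (1) + (-1) + (1) + (-1)] = 0/8 = 0
  <chi_6*chi_1, chi_4> = (1/8)[1*(1)*conj(1) + 1*(-exp(3*I*pi/4))*conj(-1) + 1*(-I)*conj(1) + 1*(exp(-3*I*pi/4))*conj(-1) + 1*(-1)*conj(1) + 1*(-exp(-I*pi/4))*conj(-1) + 1*(I)*conj(1) + 1*(exp(I*pi/4))*conj(-1)]
      = (1/8)[(1) + (exp(3*I*pi/4)) + (-I) + (-exp(-3*I*pi/4)) + (-1) + (exp(-I*pi/4)) + (I) + (-exp(I*pi/4))] = 0/8 = 0
  <chi_6*chi_1, chi_5> = (1/8)[1*(1)*conj(1) + 1*(-exp(3*I*pi/4))*conj(exp(-3*I*pi/4)) + 1*(-I)*conj(I) + 1*(exp(-3*I*pi/4))*conj(exp(-I*pi/4)) + 1*(-1)*conj(-1) + 1*(-exp(-I*pi/4))*conj(exp(I*pi/4)) + 1*(I)*conj(-I) + 1*(exp(I*pi/4))*conj(exp(3*I*pi/4))]
      = (1/8)[(1) + (I) + (-1) + (-I) + (1) + (I) + (-1) + (-I)] = 0/8 = 0
  <chi_6*chi_1, chi_6> = (1/8)[1*(1)*conj(1) + 1*(-exp(3*I*pi/4))*conj(-I) + 1*(-I)*conj(-1) + 1*(exp(-3*I*pi/4))*conj(I) + 1*(-1)*conj(1) + 1*(-exp(-I*pi/4))*conj(-I) + 1*(I)*conj(-1) + 1*(exp(I*pi/4))*conj(I)]
      = (1/8)[(1) + (-exp(-3*I*pi/4)) + (I) + (-exp(-I*pi/4)) + (-1) + (-exp(I*pi/4)) + (-I) + (-exp(3*I*pi/4))] = 0/8 = 0
  <chi_6*chi_1, chi_7> = (1/8)[1*(1)*conj(1) + 1*(-exp(3*I*pi/4))*conj(exp(-I*pi/4)) + 1*(-I)*conj(-I) + 1*(exp(-3*I*pi/4))*conj(exp(-3*I*pi/4)) + 1*(-1)*conj(-1) + 1*(-exp(-I*pi/4))*conj(exp(3*I*pi/4)) + 1*(I)*conj(I) + 1*(exp(I*pi/4))*conj(exp(I*pi/4))]
      = (1/8)[(1) + (1) + (1) + (1) + (1) + (1) + (1) + (1)] = 8/8 = 1
(Exp terms are combined using exp(i*s)*conj(exp(i*t)) = exp(i*(s-t)), and sums of them are collapsed using the identity that for every m > 1 the m distinct m-th roots of unity sum to 0, e.g. 1 + exp(2*I*pi/3) + exp(-2*I*pi/3) = 0.)
Hence the multiplicities are chi_7: 1. Dimension check: dim(chi_6)*dim(chi_1) = 1*1 = 1 and sum (mult * dim) = 1*1 = 1.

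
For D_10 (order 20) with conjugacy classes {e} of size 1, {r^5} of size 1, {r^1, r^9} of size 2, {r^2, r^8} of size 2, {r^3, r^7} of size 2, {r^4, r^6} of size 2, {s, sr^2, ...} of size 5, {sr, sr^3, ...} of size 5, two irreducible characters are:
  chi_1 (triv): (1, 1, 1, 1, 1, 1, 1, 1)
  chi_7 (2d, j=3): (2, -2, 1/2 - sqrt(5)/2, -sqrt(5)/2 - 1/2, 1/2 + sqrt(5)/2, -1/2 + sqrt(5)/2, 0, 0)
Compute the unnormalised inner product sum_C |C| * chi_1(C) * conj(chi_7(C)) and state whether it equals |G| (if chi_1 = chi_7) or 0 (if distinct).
Sum = 0; so <chi_1, chi_7> = 0 (distinct irreducibles are orthogonal).

Proof sketch: Compute term by term over conjugacy classes (|C| * chi_1(C) * conj(chi_7(C))):
  1*(1)*conj(2) + 1*(1)*conj(-2) + 2*(1)*conj(1/2 - sqrt(5)/2) + 2*(1)*conj(-sqrt(5)/2 - 1/2) + 2*(1)*conj(1/2 + sqrt(5)/2) + 2*(1)*conj(-1/2 + sqrt(5)/2) + 5*(1)*conj(0) + 5*(1)*conj(0)
  = (2) + (-2) + (1 - sqrt(5)) + (-sqrt(5) - 1) + (1 + sqrt(5)) + (-1 + sqrt(5)) + (0) + (0)
  = 0.
Dividing by |G| = 20 gives 0/20 = 0, matching the row-orthogonality relation <chi_1, chi_7> = [chi_1 = chi_7].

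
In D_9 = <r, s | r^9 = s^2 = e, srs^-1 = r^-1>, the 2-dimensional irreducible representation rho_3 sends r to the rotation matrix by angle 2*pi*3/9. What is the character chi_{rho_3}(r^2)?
chi_{rho_3}(r^2) = 2*cos(2*pi*3*2/9) = -1

Proof sketch: rho_3(r^2) is rotation by angle 2*pi*3*2/9, whose trace is 2*cos(2*pi*3*2/9) = -1.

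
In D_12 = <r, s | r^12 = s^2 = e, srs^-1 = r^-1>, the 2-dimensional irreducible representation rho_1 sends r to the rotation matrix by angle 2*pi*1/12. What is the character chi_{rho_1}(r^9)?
chi_{rho_1}(r^9) = 2*cos(2*pi*1*9/12) = 0

Derivation: rho_1(r^9) is rotation by angle 2*pi*1*9/12, whose trace is 2*cos(2*pi*1*9/12) = 0.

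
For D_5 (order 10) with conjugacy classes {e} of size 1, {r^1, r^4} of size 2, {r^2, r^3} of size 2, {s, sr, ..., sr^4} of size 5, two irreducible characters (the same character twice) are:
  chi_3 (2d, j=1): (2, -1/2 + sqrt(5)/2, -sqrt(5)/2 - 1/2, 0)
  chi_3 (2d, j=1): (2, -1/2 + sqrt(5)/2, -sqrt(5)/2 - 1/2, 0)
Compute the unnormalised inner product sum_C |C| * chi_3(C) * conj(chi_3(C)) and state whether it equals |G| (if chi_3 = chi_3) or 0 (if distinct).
Sum = 10 = |G| = 10; so <chi_3, chi_3> = 1 (norm-1 confirms irreducibility).

Solution. Compute term by term over conjugacy classes (|C| * chi_3(C) * conj(chi_3(C))):
  1*(2)*conj(2) + 2*(-1/2 + sqrt(5)/2)*conj(-1/2 + sqrt(5)/2) + 2*(-sqrt(5)/2 - 1/2)*conj(-sqrt(5)/2 - 1/2) + 5*(0)*conj(0)
  = (4) + (3 - sqrt(5)) + (sqrt(5) + 3) + (0)
  = 10.
Dividing by |G| = 10 gives 10/10 = 1, matching the row-orthogonality relation <chi_3, chi_3> = [chi_3 = chi_3].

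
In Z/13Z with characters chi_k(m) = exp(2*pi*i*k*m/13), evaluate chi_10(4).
chi_10(4) = zeta_13^40 = exp(2*I*pi/13)

Derivation: chi_10(4) = zeta_13^(10*4) = zeta_13^40. Since zeta_13^13 = 1, this equals zeta_13^1 = exp(2*pi*i*1/13) = exp(2*I*pi/13).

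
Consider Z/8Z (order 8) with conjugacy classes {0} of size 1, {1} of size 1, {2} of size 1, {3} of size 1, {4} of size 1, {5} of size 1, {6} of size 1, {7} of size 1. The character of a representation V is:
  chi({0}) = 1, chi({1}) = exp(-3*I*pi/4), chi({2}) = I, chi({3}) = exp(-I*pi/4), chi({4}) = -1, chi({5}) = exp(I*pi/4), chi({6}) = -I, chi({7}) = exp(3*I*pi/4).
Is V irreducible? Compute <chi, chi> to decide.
Irreducible: <chi, chi> = 1.

Details: <chi, chi> = (1/|G|) sum_C |C| * |chi(C)|^2 = (1/8)[1*|1|^2 + 1*|exp(-3*I*pi/4)|^2 + 1*|I|^2 + 1*|exp(-I*pi/4)|^2 + 1*|-1|^2 + 1*|exp(I*pi/4)|^2 + 1*|-I|^2 + 1*|exp(3*I*pi/4)|^2]
  = (1/8)[(1) + (1) + (1) + (1) + (1) + (1) + (1) + (1)] = 8/8 = 1.
(Exp terms are combined using exp(i*s)*conj(exp(i*t)) = exp(i*(s-t)), and sums of them are collapsed using the identity that for every m > 1 the m distinct m-th roots of unity sum to 0, e.g. 1 + exp(2*I*pi/3) + exp(-2*I*pi/3) = 0.)
A character is irreducible iff <chi, chi> = 1, so this representation is irreducible.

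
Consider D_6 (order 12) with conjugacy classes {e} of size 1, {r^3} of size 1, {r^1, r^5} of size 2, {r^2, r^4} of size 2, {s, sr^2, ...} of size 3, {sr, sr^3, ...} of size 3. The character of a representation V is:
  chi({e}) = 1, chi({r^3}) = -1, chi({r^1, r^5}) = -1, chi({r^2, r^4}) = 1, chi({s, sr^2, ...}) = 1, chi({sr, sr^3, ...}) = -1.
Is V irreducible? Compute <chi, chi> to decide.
Irreducible: <chi, chi> = 1.

Proof sketch: <chi, chi> = (1/|G|) sum_C |C| * |chi(C)|^2 = (1/12)[1*|1|^2 + 1*|-1|^2 + 2*|-1|^2 + 2*|1|^2 + 3*|1|^2 + 3*|-1|^2]
  = (1/12)[(1) + (1) + (2) + (2) + (3) + (3)] = 12/12 = 1.
A character is irreducible iff <chi, chi> = 1, so this representation is irreducible.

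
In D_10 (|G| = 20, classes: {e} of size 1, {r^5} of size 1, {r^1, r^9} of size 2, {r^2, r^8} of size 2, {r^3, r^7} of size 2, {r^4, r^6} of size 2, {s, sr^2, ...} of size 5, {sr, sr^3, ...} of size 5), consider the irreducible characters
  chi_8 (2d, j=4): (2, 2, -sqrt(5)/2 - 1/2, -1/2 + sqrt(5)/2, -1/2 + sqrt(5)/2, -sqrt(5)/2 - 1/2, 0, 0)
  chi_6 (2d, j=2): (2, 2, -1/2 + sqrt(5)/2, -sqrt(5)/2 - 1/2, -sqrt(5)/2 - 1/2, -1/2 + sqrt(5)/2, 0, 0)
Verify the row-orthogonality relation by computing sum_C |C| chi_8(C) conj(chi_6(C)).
Sum = 0; so <chi_8, chi_6> = 0 (distinct irreducibles are orthogonal).

Reasoning: Compute term by term over conjugacy classes (|C| * chi_8(C) * conj(chi_6(C))):
  1*(2)*conj(2) + 1*(2)*conj(2) + 2*(-sqrt(5)/2 - 1/2)*conj(-1/2 + sqrt(5)/2) + 2*(-1/2 + sqrt(5)/2)*conj(-sqrt(5)/2 - 1/2) + 2*(-1/2 + sqrt(5)/2)*conj(-sqrt(5)/2 - 1/2) + 2*(-sqrt(5)/2 - 1/2)*conj(-1/2 + sqrt(5)/2) + 5*(0)*conj(0) + 5*(0)*conj(0)
  = (4) + (4) + (-2) + (-2) + (-2) + (-2) + (0) + (0)
  = 0.
Dividing by |G| = 20 gives 0/20 = 0, matching the row-orthogonality relation <chi_8, chi_6> = [chi_8 = chi_6].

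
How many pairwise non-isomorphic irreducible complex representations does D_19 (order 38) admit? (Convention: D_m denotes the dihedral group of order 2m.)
11

Derivation: The number of irreducible complex representations of a finite group equals its number of conjugacy classes. D_19 has 11 conjugacy classes ((n+3)/2 for n odd), so D_19 (order 38) has exactly 11 irreducible complex representations.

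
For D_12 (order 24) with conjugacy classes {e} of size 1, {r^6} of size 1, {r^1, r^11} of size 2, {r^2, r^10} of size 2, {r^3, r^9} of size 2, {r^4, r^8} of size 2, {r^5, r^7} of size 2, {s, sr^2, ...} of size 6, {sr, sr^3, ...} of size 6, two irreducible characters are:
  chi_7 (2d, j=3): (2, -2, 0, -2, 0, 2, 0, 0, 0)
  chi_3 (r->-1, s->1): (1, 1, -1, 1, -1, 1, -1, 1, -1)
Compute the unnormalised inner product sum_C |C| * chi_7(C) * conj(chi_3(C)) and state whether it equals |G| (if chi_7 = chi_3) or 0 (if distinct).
Sum = 0; so <chi_7, chi_3> = 0 (distinct irreducibles are orthogonal).

Explanation: Compute term by term over conjugacy classes (|C| * chi_7(C) * conj(chi_3(C))):
  1*(2)*conj(1) + 1*(-2)*conj(1) + 2*(0)*conj(-1) + 2*(-2)*conj(1) + 2*(0)*conj(-1) + 2*(2)*conj(1) + 2*(0)*conj(-1) + 6*(0)*conj(1) + 6*(0)*conj(-1)
  = (2) + (-2) + (0) + (-4) + (0) + (4) + (0) + (0) + (0)
  = 0.
Dividing by |G| = 24 gives 0/24 = 0, matching the row-orthogonality relation <chi_7, chi_3> = [chi_7 = chi_3].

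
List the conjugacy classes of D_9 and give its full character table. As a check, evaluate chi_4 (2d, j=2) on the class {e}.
Conjugacy classes: {e} of size 1, {r^1, r^8} of size 2, {r^2, r^7} of size 2, {r^3, r^6} of size 2, {r^4, r^5} of size 2, {s, sr, ..., sr^8} of size 9.
Character table:
  irrep \ class              {e} (size 1)  {r^1, r^8} (size 2)  {r^2, r^7} (size 2)  {r^3, r^6} (size 2)  {r^4, r^5} (size 2)  {s, sr, ..., sr^8} (size 9)
  chi_1 (triv)               1             1                    1                    1                    1                    1                          
  chi_2 (sign: r->1, s->-1)  1             1                    1                    1                    1                    -1                         
  chi_3 (2d, j=1)            2             2*cos(2*pi/9)        2*cos(4*pi/9)        -1                   -2*cos(pi/9)         0                          
  chi_4 (2d, j=2)            2             2*cos(4*pi/9)        -2*cos(pi/9)         -1                   2*cos(2*pi/9)        0                          
  chi_5 (2d, j=3)            2             -1                   -1                   2                    -1                   0                          
  chi_6 (2d, j=4)            2             -2*cos(pi/9)         2*cos(2*pi/9)        -1                   2*cos(4*pi/9)        0                          

Spot check: chi_4 (2d, j=2) on {e} = 2.

Working: D_9 has order 2*9 = 18 with 6 conjugacy classes, hence 6 irreducibles. Sum of squared dims 1 + 1 + 4 + 4 + 4 + 4 = 18 = |G|. Linear characters come from the abelianisation; the 2-dimensional irreps have character r^k -> 2*cos(2*pi*j*k/9), reflections -> 0.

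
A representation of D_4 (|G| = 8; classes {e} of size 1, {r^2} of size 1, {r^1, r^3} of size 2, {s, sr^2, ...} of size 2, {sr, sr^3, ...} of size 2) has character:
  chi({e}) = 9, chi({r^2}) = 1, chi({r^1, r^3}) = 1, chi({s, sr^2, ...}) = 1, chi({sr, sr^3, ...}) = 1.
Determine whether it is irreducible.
Not irreducible (reducible): <chi, chi> = 11 > 1.

Argument: <chi, chi> = (1/|G|) sum_C |C| * |chi(C)|^2 = (1/8)[1*|9|^2 + 1*|1|^2 + 2*|1|^2 + 2*|1|^2 + 2*|1|^2]
  = (1/8)[(81) + (1) + (2) + (2) + (2)] = 88/8 = 11.
A character is irreducible iff <chi, chi> = 1, so this representation is reducible.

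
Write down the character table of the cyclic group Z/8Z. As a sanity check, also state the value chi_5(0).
Character table of Z/8Z (irreps indexed chi_0,...,chi_7 with chi_k(m) = zeta_8^(k*m), zeta_8 = exp(2*pi*i/8)):
  irrep \ class  {0} (size 1)  {1} (size 1)    {2} (size 1)  {3} (size 1)    {4} (size 1)  {5} (size 1)    {6} (size 1)  {7} (size 1)  
  chi_0          1             1               1             1               1             1               1             1             
  chi_1          1             exp(I*pi/4)     I             exp(3*I*pi/4)   -1            exp(-3*I*pi/4)  -I            exp(-I*pi/4)  
  chi_2          1             I               -1            -I              1             I               -1            -I            
  chi_3          1             exp(3*I*pi/4)   -I            exp(I*pi/4)     -1            exp(-I*pi/4)    I             exp(-3*I*pi/4)
  chi_4          1             -1              1             -1              1             -1              1             -1            
  chi_5          1             exp(-3*I*pi/4)  I             exp(-I*pi/4)    -1            exp(I*pi/4)     -I            exp(3*I*pi/4) 
  chi_6          1             -I              -1            I               1             -I              -1            I             
  chi_7          1             exp(-I*pi/4)    -I            exp(-3*I*pi/4)  -1            exp(3*I*pi/4)   I             exp(I*pi/4)   

Spot check: chi_5(0) = zeta_8^(5*0) = zeta_8^0 = 1.

Working: Z/8Z is abelian, so all 8 irreducible complex representations are 1-dimensional. They are given by chi_k(m) = zeta_8^(k*m) for k = 0,...,7. Row orthogonality: sum_m chi_k(m) conj(chi_l(m)) = 8 * [k = l].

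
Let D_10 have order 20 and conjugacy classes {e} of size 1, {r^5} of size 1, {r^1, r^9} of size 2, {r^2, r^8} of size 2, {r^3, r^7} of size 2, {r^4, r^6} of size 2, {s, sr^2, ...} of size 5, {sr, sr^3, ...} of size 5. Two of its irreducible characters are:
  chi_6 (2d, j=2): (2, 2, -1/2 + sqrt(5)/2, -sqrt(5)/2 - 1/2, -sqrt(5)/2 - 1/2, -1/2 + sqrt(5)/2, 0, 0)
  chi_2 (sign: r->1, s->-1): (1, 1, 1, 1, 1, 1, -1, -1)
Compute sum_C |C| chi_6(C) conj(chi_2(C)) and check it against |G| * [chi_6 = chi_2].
Sum = 0; so <chi_6, chi_2> = 0 (distinct irreducibles are orthogonal).

Working: Compute term by term over conjugacy classes (|C| * chi_6(C) * conj(chi_2(C))):
  1*(2)*conj(1) + 1*(2)*conj(1) + 2*(-1/2 + sqrt(5)/2)*conj(1) + 2*(-sqrt(5)/2 - 1/2)*conj(1) + 2*(-sqrt(5)/2 - 1/2)*conj(1) + 2*(-1/2 + sqrt(5)/2)*conj(1) + 5*(0)*conj(-1) + 5*(0)*conj(-1)
  = (2) + (2) + (-1 + sqrt(5)) + (-sqrt(5) - 1) + (-sqrt(5) - 1) + (-1 + sqrt(5)) + (0) + (0)
  = 0.
Dividing by |G| = 20 gives 0/20 = 0, matching the row-orthogonality relation <chi_6, chi_2> = [chi_6 = chi_2].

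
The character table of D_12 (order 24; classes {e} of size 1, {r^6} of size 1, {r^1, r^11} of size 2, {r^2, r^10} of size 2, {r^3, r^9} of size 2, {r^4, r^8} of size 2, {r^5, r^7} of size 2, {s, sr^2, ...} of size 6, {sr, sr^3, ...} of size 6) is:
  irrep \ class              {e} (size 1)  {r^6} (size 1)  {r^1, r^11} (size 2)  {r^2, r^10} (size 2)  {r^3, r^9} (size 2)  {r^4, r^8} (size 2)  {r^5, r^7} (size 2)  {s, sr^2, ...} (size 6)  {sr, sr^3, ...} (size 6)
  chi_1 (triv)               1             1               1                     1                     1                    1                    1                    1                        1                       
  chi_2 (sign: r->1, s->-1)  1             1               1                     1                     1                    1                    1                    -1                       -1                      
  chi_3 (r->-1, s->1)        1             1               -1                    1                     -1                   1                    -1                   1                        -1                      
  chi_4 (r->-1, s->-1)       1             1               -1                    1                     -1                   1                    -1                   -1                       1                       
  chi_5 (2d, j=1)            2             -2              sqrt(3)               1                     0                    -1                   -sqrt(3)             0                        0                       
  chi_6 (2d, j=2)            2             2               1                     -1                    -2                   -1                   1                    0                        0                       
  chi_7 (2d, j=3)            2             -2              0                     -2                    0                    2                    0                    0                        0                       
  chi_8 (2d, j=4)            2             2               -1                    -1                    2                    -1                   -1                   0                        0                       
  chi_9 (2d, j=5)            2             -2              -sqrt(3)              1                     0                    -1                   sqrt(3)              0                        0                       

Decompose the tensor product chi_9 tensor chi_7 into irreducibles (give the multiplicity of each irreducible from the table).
chi_9 tensor chi_7 = chi_6 + chi_8 (all other irreducibles have multiplicity 0).

Details: The character of a tensor product is the pointwise product (chi_9 * chi_7)(C) = chi_9(C) * chi_7(C):
  {e}: (2)*(2), {r^6}: (-2)*(-2), {r^1, r^11}: (-sqrt(3))*(0), {r^2, r^10}: (1)*(-2), {r^3, r^9}: (0)*(0), {r^4, r^8}: (-1)*(2), {r^5, r^7}: (sqrt(3))*(0), {s, sr^2, ...}: (0)*(0), {sr, sr^3, ...}: (0)*(0)
so (chi_9 * chi_7) takes values
  {e} -> 4, {r^6} -> 4, {r^1, r^11} -> 0, {r^2, r^10} -> -2, {r^3, r^9} -> 0, {r^4, r^8} -> -2, {r^5, r^7} -> 0, {s, sr^2, ...} -> 0, {sr, sr^3, ...} -> 0.
Now take the inner product of this character with each irreducible chi from the table, <chi_9*chi_7, chi> = (1/24) sum_C |C| (chi_9*chi_7)(C) conj(chi(C)):
  <chi_9*chi_7, chi_1> = (1/24)[1*(4)*conj(1) + 1*(4)*conj(1) + 2*(0)*conj(1) + 2*(-2)*conj(1) + 2*(0)*conj(1) + 2*(-2)*conj(1) + 2*(0)*conj(1) + 6*(0)*conj(1) + 6*(0)*conj(1)]
      = (1/24)[(4) + (4) + (0) + (-4) + (0) + (-4) + (0) + (0) + (0)] = 0/24 = 0
  <chi_9*chi_7, chi_2> = (1/24)[1*(4)*conj(1) + 1*(4)*conj(1) + 2*(0)*conj(1) + 2*(-2)*conj(1) + 2*(0)*conj(1) + 2*(-2)*conj(1) + 2*(0)*conj(1) + 6*(0)*conj(-1) + 6*(0)*conj(-1)]
      = (1/24)[(4) + (4) + (0) + (-4) + (0) + (-4) + (0) + (0) + (0)] = 0/24 = 0
  <chi_9*chi_7, chi_3> = (1/24)[1*(4)*conj(1) + 1*(4)*conj(1) + 2*(0)*conj(-1) + 2*(-2)*conj(1) + 2*(0)*conj(-1) + 2*(-2)*conj(1) + 2*(0)*conj(-1) + 6*(0)*conj(1) + 6*(0)*conj(-1)]
      = (1/24)[(4) + (4) + (0) + (-4) + (0) + (-4) + (0) + (0) + (0)] = 0/24 = 0
  <chi_9*chi_7, chi_4> = (1/24)[1*(4)*conj(1) + 1*(4)*conj(1) + 2*(0)*conj(-1) + 2*(-2)*conj(1) + 2*(0)*conj(-1) + 2*(-2)*conj(1) + 2*(0)*conj(-1) + 6*(0)*conj(-1) + 6*(0)*conj(1)]
      = (1/24)[(4) + (4) + (0) + (-4) + (0) + (-4) + (0) + (0) + (0)] = 0/24 = 0
  <chi_9*chi_7, chi_5> = (1/24)[1*(4)*conj(2) + 1*(4)*conj(-2) + 2*(0)*conj(sqrt(3)) + 2*(-2)*conj(1) + 2*(0)*conj(0) + 2*(-2)*conj(-1) + 2*(0)*conj(-sqrt(3)) + 6*(0)*conj(0) + 6*(0)*conj(0)]
      = (1/24)[(8) + (-8) + (0) + (-4) + (0) + (4) + (0) + (0) + (0)] = 0/24 = 0
  <chi_9*chi_7, chi_6> = (1/24)[1*(4)*conj(2) + 1*(4)*conj(2) + 2*(0)*conj(1) + 2*(-2)*conj(-1) + 2*(0)*conj(-2) + 2*(-2)*conj(-1) + 2*(0)*conj(1) + 6*(0)*conj(0) + 6*(0)*conj(0)]
      = (1/24)[(8) + (8) + (0) + (4) + (0) + (4) + (0) + (0) + (0)] = 24/24 = 1
  <chi_9*chi_7, chi_7> = (1/24)[1*(4)*conj(2) + 1*(4)*conj(-2) + 2*(0)*conj(0) + 2*(-2)*conj(-2) + 2*(0)*conj(0) + 2*(-2)*conj(2) + 2*(0)*conj(0) + 6*(0)*conj(0) + 6*(0)*conj(0)]
      = (1/24)[(8) + (-8) + (0) + (8) + (0) + (-8) + (0) + (0) + (0)] = 0/24 = 0
  <chi_9*chi_7, chi_8> = (1/24)[1*(4)*conj(2) + 1*(4)*conj(2) + 2*(0)*conj(-1) + 2*(-2)*conj(-1) + 2*(0)*conj(2) + 2*(-2)*conj(-1) + 2*(0)*conj(-1) + 6*(0)*conj(0) + 6*(0)*conj(0)]
      = (1/24)[(8) + (8) + (0) + (4) + (0) + (4) + (0) + (0) + (0)] = 24/24 = 1
  <chi_9*chi_7, chi_9> = (1/24)[1*(4)*conj(2) + 1*(4)*conj(-2) + 2*(0)*conj(-sqrt(3)) + 2*(-2)*conj(1) + 2*(0)*conj(0) + 2*(-2)*conj(-1) + 2*(0)*conj(sqrt(3)) + 6*(0)*conj(0) + 6*(0)*conj(0)]
      = (1/24)[(8) + (-8) + (0) + (-4) + (0) + (4) + (0) + (0) + (0)] = 0/24 = 0
Hence the multiplicities are chi_6: 1, chi_8: 1. Dimension check: dim(chi_9)*dim(chi_7) = 2*2 = 4 and sum (mult * dim) = 1*2 + 1*2 = 4.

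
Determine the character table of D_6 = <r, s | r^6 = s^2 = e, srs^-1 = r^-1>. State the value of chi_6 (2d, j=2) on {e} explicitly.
Conjugacy classes: {e} of size 1, {r^3} of size 1, {r^1, r^5} of size 2, {r^2, r^4} of size 2, {s, sr^2, ...} of size 3, {sr, sr^3, ...} of size 3.
Character table:
  irrep \ class              {e} (size 1)  {r^3} (size 1)  {r^1, r^5} (size 2)  {r^2, r^4} (size 2)  {s, sr^2, ...} (size 3)  {sr, sr^3, ...} (size 3)
  chi_1 (triv)               1             1               1                    1                    1                        1                       
  chi_2 (sign: r->1, s->-1)  1             1               1                    1                    -1                       -1                      
  chi_3 (r->-1, s->1)        1             -1              -1                   1                    1                        -1                      
  chi_4 (r->-1, s->-1)       1             -1              -1                   1                    -1                       1                       
  chi_5 (2d, j=1)            2             -2              1                    -1                   0                        0                       
  chi_6 (2d, j=2)            2             2               -1                   -1                   0                        0                       

Spot check: chi_6 (2d, j=2) on {e} = 2.

Argument: D_6 has order 2*6 = 12 with 6 conjugacy classes, hence 6 irreducibles. Sum of squared dims 1 + 1 + 1 + 1 + 4 + 4 = 12 = |G|. Linear characters come from the abelianisation; the 2-dimensional irreps have character r^k -> 2*cos(2*pi*j*k/6), reflections -> 0.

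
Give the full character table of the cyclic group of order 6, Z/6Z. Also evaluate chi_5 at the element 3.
Character table of Z/6Z (irreps indexed chi_0,...,chi_5 with chi_k(m) = zeta_6^(k*m), zeta_6 = exp(2*pi*i/6)):
  irrep \ class  {0} (size 1)  {1} (size 1)    {2} (size 1)    {3} (size 1)  {4} (size 1)    {5} (size 1)  
  chi_0          1             1               1               1             1               1             
  chi_1          1             exp(I*pi/3)     exp(2*I*pi/3)   -1            exp(-2*I*pi/3)  exp(-I*pi/3)  
  chi_2          1             exp(2*I*pi/3)   exp(-2*I*pi/3)  1             exp(2*I*pi/3)   exp(-2*I*pi/3)
  chi_3          1             -1              1               -1            1               -1            
  chi_4          1             exp(-2*I*pi/3)  exp(2*I*pi/3)   1             exp(-2*I*pi/3)  exp(2*I*pi/3) 
  chi_5          1             exp(-I*pi/3)    exp(-2*I*pi/3)  -1            exp(2*I*pi/3)   exp(I*pi/3)   

Spot check: chi_5(3) = zeta_6^(5*3) = zeta_6^15 = -1.

Proof sketch: Z/6Z is abelian, so all 6 irreducible complex representations are 1-dimensional. They are given by chi_k(m) = zeta_6^(k*m) for k = 0,...,5. Row orthogonality: sum_m chi_k(m) conj(chi_l(m)) = 6 * [k = l].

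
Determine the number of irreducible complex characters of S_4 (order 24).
5

Derivation: The number of irreducible complex representations of a finite group equals its number of conjugacy classes. Conjugacy classes in S_4 correspond to cycle types, i.e. partitions of 4; there are p(4) = 5 of them, so S_4 (order 24) has exactly 5 irreducible complex representations.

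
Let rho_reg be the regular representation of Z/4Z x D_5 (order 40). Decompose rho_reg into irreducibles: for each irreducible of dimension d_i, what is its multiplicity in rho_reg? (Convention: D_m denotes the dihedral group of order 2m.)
Each irreducible V_i of dimension d_i appears with multiplicity d_i, i.e. rho_reg = (direct sum over all irreducibles V_i) d_i V_i. The irreducible dimensions for Z/4Z x D_5 are 1, 1, 1, 1, 1, 1, 1, 1, 2, 2, 2, 2, 2, 2, 2, 2: 8 irreducibles of dimension 1, each with multiplicity 1; 8 irreducibles of dimension 2, each with multiplicity 2. Total dimension 8*1*1 + 8*2*2 = 40 = |G|.

General theorem: in the regular representation of a finite group G, each irreducible appears with multiplicity equal to its dimension. Check: dim(rho_reg) = sum d_i^2 = 1 + 1 + 1 + 1 + 1 + 1 + 1 + 1 + 4 + 4 + 4 + 4 + 4 + 4 + 4 + 4 = 40 = |G|.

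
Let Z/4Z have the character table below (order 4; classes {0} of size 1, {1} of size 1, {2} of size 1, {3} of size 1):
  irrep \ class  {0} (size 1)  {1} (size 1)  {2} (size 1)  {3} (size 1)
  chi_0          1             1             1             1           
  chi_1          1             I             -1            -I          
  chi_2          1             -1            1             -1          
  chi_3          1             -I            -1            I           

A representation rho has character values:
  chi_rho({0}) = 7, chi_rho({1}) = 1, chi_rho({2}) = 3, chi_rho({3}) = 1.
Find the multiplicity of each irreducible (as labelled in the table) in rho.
Multiplicities: chi_0: 3, chi_1: 1, chi_2: 2, chi_3: 1.

Explanation: Use <chi_rho, chi> = (1/|G|) sum_C |C| * chi_rho(C) * conj(chi(C)) with |G| = 4 for each irreducible chi in the table:
  <chi_rho, chi_0> = (1/4)[1*(7)*conj(1) + 1*(1)*conj(1) + 1*(3)*conj(1) + 1*(1)*conj(1)]
      = (1/4)[(7) + (1) + (3) + (1)] = 12/4 = 3
  <chi_rho, chi_1> = (1/4)[1*(7)*conj(1) + 1*(1)*conj(I) + 1*(3)*conj(-1) + 1*(1)*conj(-I)]
      = (1/4)[(7) + (-I) + (-3) + (I)] = 4/4 = 1
  <chi_rho, chi_2> = (1/4)[1*(7)*conj(1) + 1*(1)*conj(-1) + 1*(3)*conj(1) + 1*(1)*conj(-1)]
      = (1/4)[(7) + (-1) + (3) + (-1)] = 8/4 = 2
  <chi_rho, chi_3> = (1/4)[1*(7)*conj(1) + 1*(1)*conj(-I) + 1*(3)*conj(-1) + 1*(1)*conj(I)]
      = (1/4)[(7) + (I) + (-3) + (-I)] = 4/4 = 1
(Exp terms are combined using exp(i*s)*conj(exp(i*t)) = exp(i*(s-t)), and sums of them are collapsed using the identity that for every m > 1 the m distinct m-th roots of unity sum to 0, e.g. 1 + exp(2*I*pi/3) + exp(-2*I*pi/3) = 0.)
Dimension check: dim(rho) = sum (mult * dim) = 3*1 + 1*1 + 2*1 + 1*1 = 7 = chi_rho(e) = 7.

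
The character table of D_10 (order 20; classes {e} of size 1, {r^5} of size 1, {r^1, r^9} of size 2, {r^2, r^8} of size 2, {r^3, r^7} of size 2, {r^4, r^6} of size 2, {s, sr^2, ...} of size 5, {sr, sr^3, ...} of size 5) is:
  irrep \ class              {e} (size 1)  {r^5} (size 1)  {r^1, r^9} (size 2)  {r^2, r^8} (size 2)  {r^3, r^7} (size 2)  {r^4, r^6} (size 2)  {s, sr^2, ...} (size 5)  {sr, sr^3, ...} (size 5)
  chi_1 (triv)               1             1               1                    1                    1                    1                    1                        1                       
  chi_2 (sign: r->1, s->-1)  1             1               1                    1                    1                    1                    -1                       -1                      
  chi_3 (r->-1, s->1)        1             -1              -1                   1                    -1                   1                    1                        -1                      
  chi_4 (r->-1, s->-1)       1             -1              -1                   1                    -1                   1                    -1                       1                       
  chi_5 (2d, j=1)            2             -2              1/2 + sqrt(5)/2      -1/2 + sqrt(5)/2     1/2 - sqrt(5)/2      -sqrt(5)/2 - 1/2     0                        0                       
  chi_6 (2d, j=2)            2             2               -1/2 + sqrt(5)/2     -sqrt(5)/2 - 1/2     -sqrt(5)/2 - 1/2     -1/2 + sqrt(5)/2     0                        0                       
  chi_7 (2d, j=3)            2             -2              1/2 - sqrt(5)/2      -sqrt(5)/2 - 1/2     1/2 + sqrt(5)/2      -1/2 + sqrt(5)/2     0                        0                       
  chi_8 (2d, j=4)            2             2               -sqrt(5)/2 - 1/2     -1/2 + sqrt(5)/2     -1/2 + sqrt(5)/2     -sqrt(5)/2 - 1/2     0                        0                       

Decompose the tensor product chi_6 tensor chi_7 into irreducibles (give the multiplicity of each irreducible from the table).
chi_6 tensor chi_7 = chi_3 + chi_4 + chi_5 (all other irreducibles have multiplicity 0).

Reasoning: The character of a tensor product is the pointwise product (chi_6 * chi_7)(C) = chi_6(C) * chi_7(C):
  {e}: (2)*(2), {r^5}: (2)*(-2), {r^1, r^9}: (-1/2 + sqrt(5)/2)*(1/2 - sqrt(5)/2), {r^2, r^8}: (-sqrt(5)/2 - 1/2)*(-sqrt(5)/2 - 1/2), {r^3, r^7}: (-sqrt(5)/2 - 1/2)*(1/2 + sqrt(5)/2), {r^4, r^6}: (-1/2 + sqrt(5)/2)*(-1/2 + sqrt(5)/2), {s, sr^2, ...}: (0)*(0), {sr, sr^3, ...}: (0)*(0)
so (chi_6 * chi_7) takes values
  {e} -> 4, {r^5} -> -4, {r^1, r^9} -> -3/2 + sqrt(5)/2, {r^2, r^8} -> sqrt(5)/2 + 3/2, {r^3, r^7} -> -3/2 - sqrt(5)/2, {r^4, r^6} -> 3/2 - sqrt(5)/2, {s, sr^2, ...} -> 0, {sr, sr^3, ...} -> 0.
Now take the inner product of this character with each irreducible chi from the table, <chi_6*chi_7, chi> = (1/20) sum_C |C| (chi_6*chi_7)(C) conj(chi(C)):
  <chi_6*chi_7, chi_1> = (1/20)[1*(4)*conj(1) + 1*(-4)*conj(1) + 2*(-3/2 + sqrt(5)/2)*conj(1) + 2*(sqrt(5)/2 + 3/2)*conj(1) + 2*(-3/2 - sqrt(5)/2)*conj(1) + 2*(3/2 - sqrt(5)/2)*conj(1) + 5*(0)*conj(1) + 5*(0)*conj(1)]
      = (1/20)[(4) + (-4) + (-3 + sqrt(5)) + (sqrt(5) + 3) + (-3 - sqrt(5)) + (3 - sqrt(5)) + (0) + (0)] = 0/20 = 0
  <chi_6*chi_7, chi_2> = (1/20)[1*(4)*conj(1) + 1*(-4)*conj(1) + 2*(-3/2 + sqrt(5)/2)*conj(1) + 2*(sqrt(5)/2 + 3/2)*conj(1) + 2*(-3/2 - sqrt(5)/2)*conj(1) + 2*(3/2 - sqrt(5)/2)*conj(1) + 5*(0)*conj(-1) + 5*(0)*conj(-1)]
      = (1/20)[(4) + (-4) + (-3 + sqrt(5)) + (sqrt(5) + 3) + (-3 - sqrt(5)) + (3 - sqrt(5)) + (0) + (0)] = 0/20 = 0
  <chi_6*chi_7, chi_3> = (1/20)[1*(4)*conj(1) + 1*(-4)*conj(-1) + 2*(-3/2 + sqrt(5)/2)*conj(-1) + 2*(sqrt(5)/2 + 3/2)*conj(1) + 2*(-3/2 - sqrt(5)/2)*conj(-1) + 2*(3/2 - sqrt(5)/2)*conj(1) + 5*(0)*conj(1) + 5*(0)*conj(-1)]
      = (1/20)[(4) + (4) + (3 - sqrt(5)) + (sqrt(5) + 3) + (sqrt(5) + 3) + (3 - sqrt(5)) + (0) + (0)] = 20/20 = 1
  <chi_6*chi_7, chi_4> = (1/20)[1*(4)*conj(1) + 1*(-4)*conj(-1) + 2*(-3/2 + sqrt(5)/2)*conj(-1) + 2*(sqrt(5)/2 + 3/2)*conj(1) + 2*(-3/2 - sqrt(5)/2)*conj(-1) + 2*(3/2 - sqrt(5)/2)*conj(1) + 5*(0)*conj(-1) + 5*(0)*conj(1)]
      = (1/20)[(4) + (4) + (3 - sqrt(5)) + (sqrt(5) + 3) + (sqrt(5) + 3) + (3 - sqrt(5)) + (0) + (0)] = 20/20 = 1
  <chi_6*chi_7, chi_5> = (1/20)[1*(4)*conj(2) + 1*(-4)*conj(-2) + 2*(-3/2 + sqrt(5)/2)*conj(1/2 + sqrt(5)/2) + 2*(sqrt(5)/2 + 3/2)*conj(-1/2 + sqrt(5)/2) + 2*(-3/2 - sqrt(5)/2)*conj(1/2 - sqrt(5)/2) + 2*(3/2 - sqrt(5)/2)*conj(-sqrt(5)/2 - 1/2) + 5*(0)*conj(0) + 5*(0)*conj(0)]
      = (1/20)[(8) + (8) + (1 - sqrt(5)) + (1 + sqrt(5)) + (1 + sqrt(5)) + (1 - sqrt(5)) + (0) + (0)] = 20/20 = 1
  <chi_6*chi_7, chi_6> = (1/20)[1*(4)*conj(2) + 1*(-4)*conj(2) + 2*(-3/2 + sqrt(5)/2)*conj(-1/2 + sqrt(5)/2) + 2*(sqrt(5)/2 + 3/2)*conj(-sqrt(5)/2 - 1/2) + 2*(-3/2 - sqrt(5)/2)*conj(-sqrt(5)/2 - 1/2) + 2*(3/2 - sqrt(5)/2)*conj(-1/2 + sqrt(5)/2) + 5*(0)*conj(0) + 5*(0)*conj(0)]
      = (1/20)[(8) + (-8) + (4 - 2*sqrt(5)) + (-2*sqrt(5) - 4) + (4 + 2*sqrt(5)) + (-4 + 2*sqrt(5)) + (0) + (0)] = 0/20 = 0
  <chi_6*chi_7, chi_7> = (1/20)[1*(4)*conj(2) + 1*(-4)*conj(-2) + 2*(-3/2 + sqrt(5)/2)*conj(1/2 - sqrt(5)/2) + 2*(sqrt(5)/2 + 3/2)*conj(-sqrt(5)/2 - 1/2) + 2*(-3/2 - sqrt(5)/2)*conj(1/2 + sqrt(5)/2) + 2*(3/2 - sqrt(5)/2)*conj(-1/2 + sqrt(5)/2) + 5*(0)*conj(0) + 5*(0)*conj(0)]
      = (1/20)[(8) + (8) + (-4 + 2*sqrt(5)) + (-2*sqrt(5) - 4) + (-2*sqrt(5) - 4) + (-4 + 2*sqrt(5)) + (0) + (0)] = 0/20 = 0
  <chi_6*chi_7, chi_8> = (1/20)[1*(4)*conj(2) + 1*(-4)*conj(2) + 2*(-3/2 + sqrt(5)/2)*conj(-sqrt(5)/2 - 1/2) + 2*(sqrt(5)/2 + 3/2)*conj(-1/2 + sqrt(5)/2) + 2*(-3/2 - sqrt(5)/2)*conj(-1/2 + sqrt(5)/2) + 2*(3/2 - sqrt(5)/2)*conj(-sqrt(5)/2 - 1/2) + 5*(0)*conj(0) + 5*(0)*conj(0)]
      = (1/20)[(8) + (-8) + (-1 + sqrt(5)) + (1 + sqrt(5)) + (-sqrt(5) - 1) + (1 - sqrt(5)) + (0) + (0)] = 0/20 = 0
Hence the multiplicities are chi_3: 1, chi_4: 1, chi_5: 1. Dimension check: dim(chi_6)*dim(chi_7) = 2*2 = 4 and sum (mult * dim) = 1*1 + 1*1 + 1*2 = 4.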